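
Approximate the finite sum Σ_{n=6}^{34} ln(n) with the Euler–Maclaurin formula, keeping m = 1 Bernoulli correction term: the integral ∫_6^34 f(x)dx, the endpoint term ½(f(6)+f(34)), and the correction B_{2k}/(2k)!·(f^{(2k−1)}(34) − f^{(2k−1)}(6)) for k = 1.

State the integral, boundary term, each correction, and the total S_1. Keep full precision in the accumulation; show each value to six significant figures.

The integral term ∫_6^34 ln(x) dx = 81.1457.
Boundary: ½(f(6) + f(34)) = ½(1.79176 + 3.52636) = 2.65906.
So far: 83.8048.
Order-1 term: 1/12 · (0.0294118 − 0.166667) = -0.0114379.

S_1 ≈ 83.7933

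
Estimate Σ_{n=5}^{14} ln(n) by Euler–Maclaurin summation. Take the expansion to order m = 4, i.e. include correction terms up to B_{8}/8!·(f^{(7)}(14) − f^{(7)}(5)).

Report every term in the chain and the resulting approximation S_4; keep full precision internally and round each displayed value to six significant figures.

The integral term ∫_5^14 ln(x) dx = 19.8996.
½[f(5) + f(14)] = ½[1.60944 + 2.63906] = 2.12425.
So far: 22.0239.
k=1: B_{2}/(2)! × [f^{(1)}(14) − f^{(1)}(5)] = 1/12 × (0.0714286 − 0.200000) = -0.0107143.
Running total after k=1: 22.0131.
k=2: B_{4}/(4)! × [f^{(3)}(14) − f^{(3)}(5)] = −1/720 × (0.000728863 − 0.0160000) = 2.12099e-05.
Running total after k=2: 22.0132.
k=3: B_{6}/(6)! × [f^{(5)}(14) − f^{(5)}(5)] = 1/30240 × (4.46243e-05 − 0.00768000) = -2.52493e-07.
Running total after k=3: 22.0132.
k=4: B_{8}/(8)! × [f^{(7)}(14) − f^{(7)}(5)] = −1/1209600 × (6.83024e-06 − 0.00921600) = 7.61340e-09.

S_4 ≈ 22.0132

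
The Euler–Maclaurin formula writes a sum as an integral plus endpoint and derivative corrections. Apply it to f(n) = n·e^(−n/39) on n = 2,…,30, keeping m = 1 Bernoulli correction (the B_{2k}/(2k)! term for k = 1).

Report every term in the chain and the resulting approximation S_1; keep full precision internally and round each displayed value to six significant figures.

The integral term ∫_2^30 x·e^(−x/39) dx = 272.140.
Endpoint term: (f(2) + f(30))/2 = (1.90002 + 13.9011)/2 = 7.90055.
Integral + boundary = 280.041.
k=1: B_{2}/(2)! × [f^{(1)}(30) − f^{(1)}(2)] = 1/12 × (0.106931 − 0.901292) = -0.0661967.

S_1 ≈ 279.974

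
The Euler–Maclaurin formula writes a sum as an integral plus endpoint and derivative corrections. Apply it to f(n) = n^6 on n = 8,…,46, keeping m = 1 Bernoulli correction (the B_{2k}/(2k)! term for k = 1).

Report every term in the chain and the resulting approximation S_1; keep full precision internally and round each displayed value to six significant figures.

S_1 ≈ 6.70996e+10

Integral: ∫_8^46 x^6 dx = 6.22594e+10.
½[f(8) + f(46)] = ½[262144 + 9.47430e+09] = 4.73728e+09.
So far: 6.69966e+10.
Order-1 term: 1/12 · (1.23578e+09 − 196608) = 1.02965e+08.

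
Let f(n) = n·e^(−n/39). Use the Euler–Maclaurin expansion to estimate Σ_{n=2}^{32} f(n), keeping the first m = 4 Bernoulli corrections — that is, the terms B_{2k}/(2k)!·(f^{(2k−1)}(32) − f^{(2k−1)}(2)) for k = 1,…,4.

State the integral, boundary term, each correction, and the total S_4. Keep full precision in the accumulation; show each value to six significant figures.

S_4 ≈ 308.062

Integral: ∫_2^32 x·e^(−x/39) dx = 300.137.
Boundary: ½(f(2) + f(32)) = ½(1.90002 + 14.0866) = 7.99330.
Running total after boundary: 308.130.
k=1: B_{2}/(2)! × [f^{(1)}(32) − f^{(1)}(2)] = 1/12 × (0.0790113 − 0.901292) = -0.0685234.
Running total after k=1: 308.062.
k=2: B_{4}/(4)! × [f^{(3)}(32) − f^{(3)}(2)] = −1/720 × (0.000630784 − 0.00184176) = 1.68191e-06.
Running total after k=2: 308.062.
k=3: B_{6}/(6)! × [f^{(5)}(32) − f^{(5)}(2)] = 1/30240 × (7.95281e-07 − 2.03218e-06) = -4.09028e-11.
Running total after k=3: 308.062.
k=4: B_{8}/(8)! × [f^{(7)}(32) − f^{(7)}(2)] = −1/1209600 × (7.73073e-10 − 1.87605e-09) = 9.11857e-16.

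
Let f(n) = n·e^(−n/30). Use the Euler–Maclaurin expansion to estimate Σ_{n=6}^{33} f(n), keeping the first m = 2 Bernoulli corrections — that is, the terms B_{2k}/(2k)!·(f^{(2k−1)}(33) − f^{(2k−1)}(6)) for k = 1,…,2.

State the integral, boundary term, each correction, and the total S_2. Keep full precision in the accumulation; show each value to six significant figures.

S_2 ≈ 262.994

Integral: ∫_6^33 x·e^(−x/30) dx = 255.103.
Boundary: ½(f(6) + f(33)) = ½(4.91238 + 10.9847) = 7.94857.
Integral + boundary = 263.051.
Order-1 term: 1/12 · (-0.0332871 − 0.654985) = -0.0573560.
Running total after k=1: 262.994.
Order-2 term: −1/720 · (0.000702728 − 0.00254716) = 2.56171e-06.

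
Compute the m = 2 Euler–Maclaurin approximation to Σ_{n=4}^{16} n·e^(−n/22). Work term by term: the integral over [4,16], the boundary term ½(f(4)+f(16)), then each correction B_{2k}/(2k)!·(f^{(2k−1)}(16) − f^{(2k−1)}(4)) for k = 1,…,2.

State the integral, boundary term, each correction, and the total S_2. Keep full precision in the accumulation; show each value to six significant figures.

S_2 ≈ 78.4179

Integral: ∫_4^16 x·e^(−x/22) dx = 72.9305.
Endpoint term: (f(4) + f(16))/2 = (3.33501 + 7.73160)/2 = 5.53331.
Running total after boundary: 78.4638.
Correction k=1: B_{2}/2! · (f^{(1)}(16) − f^{(1)}(4)) = 1/12 · (0.131789 − 0.682161) = -0.0458644.
After k=1: 78.4179.
Correction k=2: B_{4}/4! · (f^{(3)}(16) − f^{(3)}(4)) = −1/720 · (0.00226909 − 0.00485468) = 3.59111e-06.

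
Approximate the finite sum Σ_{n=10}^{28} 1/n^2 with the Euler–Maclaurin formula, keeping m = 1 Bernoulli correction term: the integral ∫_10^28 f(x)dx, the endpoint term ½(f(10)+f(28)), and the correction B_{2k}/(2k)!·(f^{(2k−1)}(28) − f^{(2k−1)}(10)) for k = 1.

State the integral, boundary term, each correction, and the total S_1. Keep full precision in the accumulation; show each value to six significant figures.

Integral: ∫_10^28 1/x^2 dx = 0.0642857.
½[f(10) + f(28)] = ½[0.0100000 + 0.00127551] = 0.00563776.
Running total after boundary: 0.0699235.
Order-1 term: 1/12 · (-9.11079e-05 − (-0.00200000)) = 0.000159074.

S_1 ≈ 0.0700825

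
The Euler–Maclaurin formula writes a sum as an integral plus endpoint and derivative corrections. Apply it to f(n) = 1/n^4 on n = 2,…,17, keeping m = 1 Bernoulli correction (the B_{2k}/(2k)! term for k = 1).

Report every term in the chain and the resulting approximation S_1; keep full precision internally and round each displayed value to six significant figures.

S_1 ≈ 0.0832712

∫_2^17 1/x^4 dx evaluates to 0.0415988.
Endpoint term: (f(2) + f(17))/2 = (0.0625000 + 1.19730e-05)/2 = 0.0312560.
Running total after boundary: 0.0728548.
k=1: B_{2}/(2)! × [f^{(1)}(17) − f^{(1)}(2)] = 1/12 × (-2.81719e-06 − (-0.125000)) = 0.0104164.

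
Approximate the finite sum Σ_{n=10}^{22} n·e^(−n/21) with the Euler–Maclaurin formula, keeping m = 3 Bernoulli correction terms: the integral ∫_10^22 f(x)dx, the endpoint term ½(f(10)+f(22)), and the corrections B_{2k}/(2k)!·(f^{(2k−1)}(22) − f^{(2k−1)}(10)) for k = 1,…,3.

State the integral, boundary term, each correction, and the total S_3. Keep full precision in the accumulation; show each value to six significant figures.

The integral term ∫_10^22 x·e^(−x/21) dx = 87.6184.
Boundary: ½(f(10) + f(22)) = ½(6.21145 + 7.71698) = 6.96422.
Running total after boundary: 94.5827.
k=1: B_{2}/(2)! × [f^{(1)}(22) − f^{(1)}(10)] = 1/12 × (-0.0167034 − 0.325362) = -0.0285054.
Running total after k=1: 94.5542.
k=2: B_{4}/(4)! × [f^{(3)}(22) − f^{(3)}(10)] = −1/720 × (0.00155293 − 0.00355477) = 2.78033e-06.
Running total after k=2: 94.5542.
k=3: B_{6}/(6)! × [f^{(5)}(22) − f^{(5)}(10)] = 1/30240 × (7.12864e-06 − 1.44484e-05) = -2.42056e-10.

S_3 ≈ 94.5542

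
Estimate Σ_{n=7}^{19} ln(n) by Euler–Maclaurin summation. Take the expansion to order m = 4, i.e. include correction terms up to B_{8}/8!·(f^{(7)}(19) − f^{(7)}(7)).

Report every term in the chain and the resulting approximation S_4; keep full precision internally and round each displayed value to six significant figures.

Integral: ∫_7^19 ln(x) dx = 30.3230.
½[f(7) + f(19)] = ½[1.94591 + 2.94444] = 2.44517.
So far: 32.7681.
k=1: B_{2}/(2)! × [f^{(1)}(19) − f^{(1)}(7)] = 1/12 × (0.0526316 − 0.142857) = -0.00751880.
After k=1: 32.7606.
k=2: B_{4}/(4)! × [f^{(3)}(19) − f^{(3)}(7)] = −1/720 × (0.000291588 − 0.00583090) = 7.69349e-06.
After k=2: 32.7606.
k=3: B_{6}/(6)! × [f^{(5)}(19) − f^{(5)}(7)] = 1/30240 × (9.69267e-06 − 0.00142798) = -4.69009e-08.
After k=3: 32.7606.
k=4: B_{8}/(8)! × [f^{(7)}(19) − f^{(7)}(7)] = −1/1209600 × (8.05485e-07 − 0.000874271) = 7.22111e-10.

S_4 ≈ 32.7606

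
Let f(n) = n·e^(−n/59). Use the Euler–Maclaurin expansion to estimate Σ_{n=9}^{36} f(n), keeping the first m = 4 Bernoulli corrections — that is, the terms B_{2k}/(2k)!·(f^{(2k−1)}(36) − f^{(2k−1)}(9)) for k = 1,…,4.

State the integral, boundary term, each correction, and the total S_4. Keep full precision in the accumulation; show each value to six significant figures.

∫_9^36 x·e^(−x/59) dx evaluates to 399.427.
Endpoint term: (f(9) + f(36))/2 = (7.72670 + 19.5573)/2 = 13.6420.
Running total after boundary: 413.069.
Correction k=1: B_{2}/2! · (f^{(1)}(36) − f^{(1)}(9)) = 1/12 · (0.211779 − 0.727561) = -0.0429819.
Partial sum through k=1: 413.026.
Correction k=2: B_{4}/4! · (f^{(3)}(36) − f^{(3)}(9)) = −1/720 · (0.000372967 − 0.000702271) = 4.57368e-07.
Partial sum through k=2: 413.026.
Correction k=3: B_{6}/6! · (f^{(5)}(36) − f^{(5)}(9)) = 1/30240 · (1.96810e-07 − 3.43445e-07) = -4.84906e-12.
Partial sum through k=3: 413.026.
Correction k=4: B_{8}/8! · (f^{(7)}(36) − f^{(7)}(9)) = −1/1209600 · (8.22970e-11 − 1.39370e-10) = 4.71833e-17.

S_4 ≈ 413.026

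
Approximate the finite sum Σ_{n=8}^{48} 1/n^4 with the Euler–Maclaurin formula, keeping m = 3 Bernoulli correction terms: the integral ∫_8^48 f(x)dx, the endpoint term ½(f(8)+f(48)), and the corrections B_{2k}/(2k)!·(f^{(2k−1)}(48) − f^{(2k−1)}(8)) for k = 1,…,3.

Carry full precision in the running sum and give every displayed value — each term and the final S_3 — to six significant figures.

The integral term ∫_8^48 1/x^4 dx = 0.000648028.
Endpoint term: (f(8) + f(48))/2 = (0.000244141 + 1.88380e-07)/2 = 0.000122165.
Integral + boundary = 0.000770192.
Order-1 term: 1/12 · (-1.56983e-08 − (-0.000122070)) = 1.01712e-05.
Running total after k=1: 0.000780363.
Order-2 term: −1/720 · (-2.04406e-10 − (-5.72205e-05)) = -7.94726e-08.
Running total after k=2: 0.000780284.
Order-3 term: 1/30240 · (-4.96819e-12 − (-5.00679e-05)) = 1.65568e-09.

S_3 ≈ 0.000780285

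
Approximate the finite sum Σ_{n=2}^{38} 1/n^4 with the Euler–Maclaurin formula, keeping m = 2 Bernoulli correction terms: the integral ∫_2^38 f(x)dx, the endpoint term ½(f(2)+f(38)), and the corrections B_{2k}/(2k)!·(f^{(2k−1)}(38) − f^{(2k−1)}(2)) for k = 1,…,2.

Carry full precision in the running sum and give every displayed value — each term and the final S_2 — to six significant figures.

∫_2^38 1/x^4 dx evaluates to 0.0416606.
Endpoint term: (f(2) + f(38))/2 = (0.0625000 + 4.79585e-07)/2 = 0.0312502.
Running total after boundary: 0.0729108.
Correction k=1: B_{2}/2! · (f^{(1)}(38) − f^{(1)}(2)) = 1/12 · (-5.04826e-08 − (-0.125000)) = 0.0104167.
After k=1: 0.0833275.
Correction k=2: B_{4}/4! · (f^{(3)}(38) − f^{(3)}(2)) = −1/720 · (-1.04881e-09 − (-0.937500)) = -0.00130208.

S_2 ≈ 0.0820254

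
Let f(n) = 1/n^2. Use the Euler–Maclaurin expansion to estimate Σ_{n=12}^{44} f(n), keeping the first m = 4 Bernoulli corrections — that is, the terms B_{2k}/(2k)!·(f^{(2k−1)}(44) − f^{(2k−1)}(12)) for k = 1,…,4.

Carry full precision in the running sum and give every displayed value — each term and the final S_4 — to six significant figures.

∫_12^44 1/x^2 dx evaluates to 0.0606061.
Boundary: ½(f(12) + f(44)) = ½(0.00694444 + 0.000516529) = 0.00373049.
So far: 0.0643365.
k=1: B_{2}/(2)! × [f^{(1)}(44) − f^{(1)}(12)] = 1/12 × (-2.34786e-05 − (-0.00115741)) = 9.44941e-05.
After k=1: 0.0644310.
k=2: B_{4}/(4)! × [f^{(3)}(44) − f^{(3)}(12)] = −1/720 × (-1.45528e-07 − (-9.64506e-05)) = -1.33757e-07.
After k=2: 0.0644309.
k=3: B_{6}/(6)! × [f^{(5)}(44) − f^{(5)}(12)] = 1/30240 × (-2.25509e-09 − (-2.00939e-05)) = 6.64406e-10.
After k=3: 0.0644309.
k=4: B_{8}/(8)! × [f^{(7)}(44) − f^{(7)}(12)] = −1/1209600 × (-6.52299e-11 − (-7.81429e-06)) = -6.46017e-12.

S_4 ≈ 0.0644309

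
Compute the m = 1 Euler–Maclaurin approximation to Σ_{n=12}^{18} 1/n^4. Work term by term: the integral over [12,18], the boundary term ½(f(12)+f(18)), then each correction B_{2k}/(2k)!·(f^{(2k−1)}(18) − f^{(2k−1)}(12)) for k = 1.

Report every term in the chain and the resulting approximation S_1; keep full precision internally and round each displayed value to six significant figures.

S_1 ≈ 0.000165784

Integral: ∫_12^18 1/x^4 dx = 0.000135745.
Endpoint term: (f(12) + f(18))/2 = (4.82253e-05 + 9.52599e-06)/2 = 2.88756e-05.
Running total after boundary: 0.000164621.
Order-1 term: 1/12 · (-2.11689e-06 − (-1.60751e-05)) = 1.16318e-06.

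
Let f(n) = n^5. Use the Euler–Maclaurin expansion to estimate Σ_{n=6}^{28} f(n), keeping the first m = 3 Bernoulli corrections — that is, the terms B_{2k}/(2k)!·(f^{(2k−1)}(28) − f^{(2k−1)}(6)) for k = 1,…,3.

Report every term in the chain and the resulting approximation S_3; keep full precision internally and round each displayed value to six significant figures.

∫_6^28 x^5 dx evaluates to 8.03073e+07.
½[f(6) + f(28)] = ½[7776.00 + 1.72104e+07] = 8.60907e+06.
Integral + boundary = 8.89163e+07.
Order-1 term: 1/12 · (3.07328e+06 − 6480.00) = 255567.
Partial sum through k=1: 8.91719e+07.
Order-2 term: −1/720 · (47040.0 − 2160.00) = -62.3333.
Partial sum through k=2: 8.91719e+07.
Order-3 term: 1/30240 · (120.000 − 120.000) = 0.00000.

S_3 ≈ 8.91719e+07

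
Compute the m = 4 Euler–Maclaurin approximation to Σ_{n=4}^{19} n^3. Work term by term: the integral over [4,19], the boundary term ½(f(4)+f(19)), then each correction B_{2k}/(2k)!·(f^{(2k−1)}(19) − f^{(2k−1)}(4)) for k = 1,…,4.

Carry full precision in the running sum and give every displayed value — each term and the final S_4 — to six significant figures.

S_4 ≈ 36064.0

The integral term ∫_4^19 x^3 dx = 32516.2.
Endpoint term: (f(4) + f(19))/2 = (64.0000 + 6859.00)/2 = 3461.50.
Integral + boundary = 35977.8.
Order-1 term: 1/12 · (1083.00 − 48.0000) = 86.2500.
Running total after k=1: 36064.0.
Order-2 term: −1/720 · (6.00000 − 6.00000) = 0.00000.
Running total after k=2: 36064.0.
Order-3 term: 1/30240 · (0.00000 − 0.00000) = 0.00000.
Running total after k=3: 36064.0.
Order-4 term: −1/1209600 · (0.00000 − 0.00000) = 0.00000.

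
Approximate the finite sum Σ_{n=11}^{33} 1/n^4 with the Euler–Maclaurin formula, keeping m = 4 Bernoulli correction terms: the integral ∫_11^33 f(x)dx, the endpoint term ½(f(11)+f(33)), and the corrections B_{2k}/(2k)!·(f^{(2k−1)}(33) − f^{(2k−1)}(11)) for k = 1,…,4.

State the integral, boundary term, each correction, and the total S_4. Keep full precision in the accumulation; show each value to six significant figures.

Integral: ∫_11^33 1/x^4 dx = 0.000241163.
Boundary: ½(f(11) + f(33)) = ½(6.83013e-05 + 8.43226e-07) = 3.45723e-05.
Integral + boundary = 0.000275735.
Order-1 term: 1/12 · (-1.02209e-07 − (-2.48369e-05)) = 2.06122e-06.
Running total after k=1: 0.000277796.
Order-2 term: −1/720 · (-2.81568e-09 − (-6.15790e-06)) = -8.54872e-09.
Running total after k=2: 0.000277788.
Order-3 term: 1/30240 · (-1.44792e-10 − (-2.84994e-06)) = 9.42391e-11.
Running total after k=3: 0.000277788.
Order-4 term: −1/1209600 · (-1.19663e-11 − (-2.11979e-06)) = -1.75246e-12.

S_4 ≈ 0.000277788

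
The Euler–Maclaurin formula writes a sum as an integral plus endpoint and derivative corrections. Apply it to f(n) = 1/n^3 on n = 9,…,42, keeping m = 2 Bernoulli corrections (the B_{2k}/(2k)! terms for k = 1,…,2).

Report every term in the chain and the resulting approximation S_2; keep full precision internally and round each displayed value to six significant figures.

S_2 ≈ 0.00661988

The integral term ∫_9^42 1/x^3 dx = 0.00588939.
½[f(9) + f(42)] = ½[0.00137174 + 1.34975e-05] = 0.000692620.
Running total after boundary: 0.00658201.
k=1: B_{2}/(2)! × [f^{(1)}(42) − f^{(1)}(9)] = 1/12 × (-9.64104e-07 − (-0.000457247)) = 3.80236e-05.
After k=1: 0.00662004.
k=2: B_{4}/(4)! × [f^{(3)}(42) − f^{(3)}(9)] = −1/720 × (-1.09309e-08 − (-0.000112901)) = -1.56791e-07.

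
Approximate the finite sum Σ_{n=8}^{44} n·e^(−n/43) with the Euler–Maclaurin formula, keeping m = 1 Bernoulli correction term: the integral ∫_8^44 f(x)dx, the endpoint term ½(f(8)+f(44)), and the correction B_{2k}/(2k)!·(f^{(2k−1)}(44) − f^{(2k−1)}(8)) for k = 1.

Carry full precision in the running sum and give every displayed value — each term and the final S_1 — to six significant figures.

S_1 ≈ 487.276

∫_8^44 x·e^(−x/43) dx evaluates to 476.105.
Boundary: ½(f(8) + f(44)) = ½(6.64188 + 15.8146) = 11.2282.
So far: 487.333.
k=1: B_{2}/(2)! × [f^{(1)}(44) − f^{(1)}(8)] = 1/12 × (-0.00835867 − 0.675773) = -0.0570109.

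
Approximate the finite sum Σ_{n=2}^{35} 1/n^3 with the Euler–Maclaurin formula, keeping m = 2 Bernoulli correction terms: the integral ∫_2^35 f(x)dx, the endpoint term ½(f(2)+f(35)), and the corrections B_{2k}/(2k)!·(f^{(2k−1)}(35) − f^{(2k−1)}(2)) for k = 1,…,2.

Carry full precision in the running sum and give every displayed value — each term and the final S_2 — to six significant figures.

Integral: ∫_2^35 1/x^3 dx = 0.124592.
½[f(2) + f(35)] = ½[0.125000 + 2.33236e-05] = 0.0625117.
Running total after boundary: 0.187103.
Correction k=1: B_{2}/2! · (f^{(1)}(35) − f^{(1)}(2)) = 1/12 · (-1.99917e-06 − (-0.187500)) = 0.0156248.
After k=1: 0.202728.
Correction k=2: B_{4}/4! · (f^{(3)}(35) − f^{(3)}(2)) = −1/720 · (-3.26395e-08 − (-0.937500)) = -0.00130208.

S_2 ≈ 0.201426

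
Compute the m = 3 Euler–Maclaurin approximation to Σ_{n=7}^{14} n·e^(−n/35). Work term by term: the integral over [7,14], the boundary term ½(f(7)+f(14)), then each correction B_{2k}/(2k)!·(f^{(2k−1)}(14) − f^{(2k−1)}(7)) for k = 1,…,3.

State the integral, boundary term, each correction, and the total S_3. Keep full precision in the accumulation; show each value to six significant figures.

S_3 ≈ 61.4721

∫_7^14 x·e^(−x/35) dx evaluates to 53.9353.
Boundary: ½(f(7) + f(14)) = ½(5.73112 + 9.38448) = 7.55780.
Running total after boundary: 61.4931.
Correction k=1: B_{2}/2! · (f^{(1)}(14) − f^{(1)}(7)) = 1/12 · (0.402192 − 0.654985) = -0.0210660.
Partial sum through k=1: 61.4721.
Correction k=2: B_{4}/4! · (f^{(3)}(14) − f^{(3)}(7)) = −1/720 · (0.00142272 − 0.00187138) = 6.23145e-07.
Partial sum through k=2: 61.4721.
Correction k=3: B_{6}/6! · (f^{(5)}(14) − f^{(5)}(7)) = 1/30240 · (2.05479e-06 − 2.61885e-06) = -1.86526e-11.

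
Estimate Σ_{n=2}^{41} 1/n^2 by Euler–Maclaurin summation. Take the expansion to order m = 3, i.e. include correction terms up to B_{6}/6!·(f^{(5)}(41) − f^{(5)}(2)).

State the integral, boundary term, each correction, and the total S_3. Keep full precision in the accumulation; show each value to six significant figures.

S_3 ≈ 0.620882

∫_2^41 1/x^2 dx evaluates to 0.475610.
Endpoint term: (f(2) + f(41))/2 = (0.250000 + 0.000594884)/2 = 0.125297.
Running total after boundary: 0.600907.
k=1: B_{2}/(2)! × [f^{(1)}(41) − f^{(1)}(2)] = 1/12 × (-2.90187e-05 − (-0.250000)) = 0.0208309.
Partial sum through k=1: 0.621738.
k=2: B_{4}/(4)! × [f^{(3)}(41) − f^{(3)}(2)] = −1/720 × (-2.07153e-07 − (-0.750000)) = -0.00104167.
Partial sum through k=2: 0.620696.
k=3: B_{6}/(6)! × [f^{(5)}(41) − f^{(5)}(2)] = 1/30240 × (-3.69697e-09 − (-5.62500)) = 0.000186012.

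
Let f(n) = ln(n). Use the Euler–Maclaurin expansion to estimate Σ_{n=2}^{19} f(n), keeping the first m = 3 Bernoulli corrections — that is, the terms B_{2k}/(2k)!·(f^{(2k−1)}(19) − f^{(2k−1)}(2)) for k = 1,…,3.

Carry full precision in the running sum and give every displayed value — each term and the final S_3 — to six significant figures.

S_3 ≈ 39.3399

The integral term ∫_2^19 ln(x) dx = 37.5580.
½[f(2) + f(19)] = ½[0.693147 + 2.94444] = 1.81879.
So far: 39.3768.
k=1: B_{2}/(2)! × [f^{(1)}(19) − f^{(1)}(2)] = 1/12 × (0.0526316 − 0.500000) = -0.0372807.
Running total after k=1: 39.3396.
k=2: B_{4}/(4)! × [f^{(3)}(19) − f^{(3)}(2)] = −1/720 × (0.000291588 − 0.250000) = 0.000346817.
Running total after k=2: 39.3399.
k=3: B_{6}/(6)! × [f^{(5)}(19) − f^{(5)}(2)] = 1/30240 × (9.69267e-06 − 0.750000) = -2.48013e-05.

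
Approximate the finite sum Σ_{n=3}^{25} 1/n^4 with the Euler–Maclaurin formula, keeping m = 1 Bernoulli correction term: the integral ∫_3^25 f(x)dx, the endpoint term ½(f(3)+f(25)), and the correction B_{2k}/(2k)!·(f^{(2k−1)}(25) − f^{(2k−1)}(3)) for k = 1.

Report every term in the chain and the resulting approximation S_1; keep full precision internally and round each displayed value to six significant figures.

S_1 ≈ 0.0198702

Integral: ∫_3^25 1/x^4 dx = 0.0123243.
½[f(3) + f(25)] = ½[0.0123457 + 2.56000e-06] = 0.00617412.
Running total after boundary: 0.0184985.
Correction k=1: B_{2}/2! · (f^{(1)}(25) − f^{(1)}(3)) = 1/12 · (-4.09600e-07 − (-0.0164609)) = 0.00137171.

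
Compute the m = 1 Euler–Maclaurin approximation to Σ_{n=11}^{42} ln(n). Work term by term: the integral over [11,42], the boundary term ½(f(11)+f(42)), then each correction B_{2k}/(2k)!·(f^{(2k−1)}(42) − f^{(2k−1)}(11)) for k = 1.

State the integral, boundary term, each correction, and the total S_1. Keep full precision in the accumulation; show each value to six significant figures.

∫_11^42 ln(x) dx evaluates to 99.6053.
Boundary: ½(f(11) + f(42)) = ½(2.39790 + 3.73767) = 3.06778.
So far: 102.673.
Order-1 term: 1/12 · (0.0238095 − 0.0909091) = -0.00559163.

S_1 ≈ 102.667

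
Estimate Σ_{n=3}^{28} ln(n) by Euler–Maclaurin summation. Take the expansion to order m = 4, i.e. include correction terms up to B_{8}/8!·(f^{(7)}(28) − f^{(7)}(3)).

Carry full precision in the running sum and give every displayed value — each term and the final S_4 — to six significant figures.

S_4 ≈ 67.1966

∫_3^28 ln(x) dx evaluates to 65.0059.
½[f(3) + f(28)] = ½[1.09861 + 3.33220] = 2.21541.
Running total after boundary: 67.2213.
k=1: B_{2}/(2)! × [f^{(1)}(28) − f^{(1)}(3)] = 1/12 × (0.0357143 − 0.333333) = -0.0248016.
Running total after k=1: 67.1965.
k=2: B_{4}/(4)! × [f^{(3)}(28) − f^{(3)}(3)] = −1/720 × (9.11079e-05 − 0.0740741) = 0.000102754.
Running total after k=2: 67.1966.
k=3: B_{6}/(6)! × [f^{(5)}(28) − f^{(5)}(3)] = 1/30240 × (1.39451e-06 − 0.0987654) = -3.26601e-06.
Running total after k=3: 67.1966.
k=4: B_{8}/(8)! × [f^{(7)}(28) − f^{(7)}(3)] = −1/1209600 × (5.33613e-08 − 0.329218) = 2.72171e-07.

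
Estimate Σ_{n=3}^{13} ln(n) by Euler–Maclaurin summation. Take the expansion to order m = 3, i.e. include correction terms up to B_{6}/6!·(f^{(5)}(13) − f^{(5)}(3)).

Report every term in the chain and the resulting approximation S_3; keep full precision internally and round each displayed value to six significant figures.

S_3 ≈ 21.8590

∫_3^13 ln(x) dx evaluates to 20.0485.
Boundary: ½(f(3) + f(13)) = ½(1.09861 + 2.56495) = 1.83178.
So far: 21.8803.
k=1: B_{2}/(2)! × [f^{(1)}(13) − f^{(1)}(3)] = 1/12 × (0.0769231 − 0.333333) = -0.0213675.
Running total after k=1: 21.8589.
k=2: B_{4}/(4)! × [f^{(3)}(13) − f^{(3)}(3)] = −1/720 × (0.000910332 − 0.0740741) = 0.000101616.
Running total after k=2: 21.8590.
k=3: B_{6}/(6)! × [f^{(5)}(13) − f^{(5)}(3)] = 1/30240 × (6.46390e-05 − 0.0987654) = -3.26392e-06.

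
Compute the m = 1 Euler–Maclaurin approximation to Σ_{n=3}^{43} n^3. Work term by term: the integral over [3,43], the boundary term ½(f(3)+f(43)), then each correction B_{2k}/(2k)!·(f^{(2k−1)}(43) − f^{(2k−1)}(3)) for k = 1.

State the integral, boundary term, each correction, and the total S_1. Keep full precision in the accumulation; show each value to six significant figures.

The integral term ∫_3^43 x^3 dx = 854680.
Endpoint term: (f(3) + f(43))/2 = (27.0000 + 79507.0)/2 = 39767.0.
Integral + boundary = 894447.
k=1: B_{2}/(2)! × [f^{(1)}(43) − f^{(1)}(3)] = 1/12 × (5547.00 − 27.0000) = 460.000.

S_1 ≈ 894907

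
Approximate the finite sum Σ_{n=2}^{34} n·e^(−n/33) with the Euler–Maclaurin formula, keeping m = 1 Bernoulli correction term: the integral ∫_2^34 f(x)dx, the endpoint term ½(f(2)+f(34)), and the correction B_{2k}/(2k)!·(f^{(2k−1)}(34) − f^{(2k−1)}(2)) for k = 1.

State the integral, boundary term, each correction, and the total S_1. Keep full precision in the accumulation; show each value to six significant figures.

Integral: ∫_2^34 x·e^(−x/33) dx = 297.976.
½[f(2) + f(34)] = ½[1.88239 + 12.1346] = 7.00847.
So far: 304.984.
Correction k=1: B_{2}/2! · (f^{(1)}(34) − f^{(1)}(2)) = 1/12 · (-0.0108151 − 0.884152) = -0.0745806.

S_1 ≈ 304.910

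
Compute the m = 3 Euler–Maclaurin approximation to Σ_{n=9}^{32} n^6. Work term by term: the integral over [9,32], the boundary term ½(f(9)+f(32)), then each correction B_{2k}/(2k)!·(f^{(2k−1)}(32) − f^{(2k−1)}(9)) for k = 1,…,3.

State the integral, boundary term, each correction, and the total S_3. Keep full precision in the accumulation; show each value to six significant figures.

∫_9^32 x^6 dx evaluates to 4.90785e+09.
Endpoint term: (f(9) + f(32))/2 = (531441 + 1.07374e+09)/2 = 5.37137e+08.
Integral + boundary = 5.44499e+09.
k=1: B_{2}/(2)! × [f^{(1)}(32) − f^{(1)}(9)] = 1/12 × (2.01327e+08 − 354294) = 1.67477e+07.
Partial sum through k=1: 5.46174e+09.
k=2: B_{4}/(4)! × [f^{(3)}(32) − f^{(3)}(9)] = −1/720 × (3.93216e+06 − 87480.0) = -5339.83.
Partial sum through k=2: 5.46173e+09.
k=3: B_{6}/(6)! × [f^{(5)}(32) − f^{(5)}(9)] = 1/30240 × (23040.0 − 6480.00) = 0.547619.

S_3 ≈ 5.46173e+09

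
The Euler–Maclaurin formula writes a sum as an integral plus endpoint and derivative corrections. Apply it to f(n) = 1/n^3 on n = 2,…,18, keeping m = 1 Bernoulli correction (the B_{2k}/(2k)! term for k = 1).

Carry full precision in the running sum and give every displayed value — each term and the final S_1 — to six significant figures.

The integral term ∫_2^18 1/x^3 dx = 0.123457.
Endpoint term: (f(2) + f(18))/2 = (0.125000 + 0.000171468)/2 = 0.0625857.
So far: 0.186043.
k=1: B_{2}/(2)! × [f^{(1)}(18) − f^{(1)}(2)] = 1/12 × (-2.85780e-05 − (-0.187500)) = 0.0156226.

S_1 ≈ 0.201665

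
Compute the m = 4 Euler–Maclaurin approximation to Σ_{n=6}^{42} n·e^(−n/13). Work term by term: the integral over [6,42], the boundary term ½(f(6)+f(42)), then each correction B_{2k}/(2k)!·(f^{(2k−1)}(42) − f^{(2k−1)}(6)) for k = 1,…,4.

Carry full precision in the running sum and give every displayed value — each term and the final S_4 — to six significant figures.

The integral term ∫_6^42 x·e^(−x/13) dx = 127.425.
Boundary: ½(f(6) + f(42)) = ½(3.78188 + 1.66014) = 2.72101.
So far: 130.147.
Correction k=1: B_{2}/2! · (f^{(1)}(42) − f^{(1)}(6)) = 1/12 · (-0.0881758 − 0.339399) = -0.0356313.
Partial sum through k=1: 130.111.
Correction k=2: B_{4}/4! · (f^{(3)}(42) − f^{(3)}(6)) = −1/720 · (-5.39742e-05 − 0.00946761) = 1.32244e-05.
Partial sum through k=2: 130.111.
Correction k=3: B_{6}/6! · (f^{(5)}(42) − f^{(5)}(6)) = 1/30240 · (2.44853e-06 − 0.000100159) = -3.23118e-09.
Partial sum through k=3: 130.111.
Correction k=4: B_{8}/8! · (f^{(7)}(42) − f^{(7)}(6)) = −1/1209600 · (3.08665e-08 − 8.53831e-07) = 6.80361e-13.

S_4 ≈ 130.111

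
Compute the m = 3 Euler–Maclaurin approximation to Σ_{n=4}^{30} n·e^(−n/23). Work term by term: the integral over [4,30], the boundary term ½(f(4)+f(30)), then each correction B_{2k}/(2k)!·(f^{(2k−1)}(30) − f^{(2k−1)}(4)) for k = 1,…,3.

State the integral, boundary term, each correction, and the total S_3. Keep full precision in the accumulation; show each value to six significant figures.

∫_4^30 x·e^(−x/23) dx evaluates to 191.095.
Boundary: ½(f(4) + f(30)) = ½(3.36148 + 8.14048) = 5.75098.
So far: 196.846.
Correction k=1: B_{2}/2! · (f^{(1)}(30) − f^{(1)}(4)) = 1/12 · (-0.0825846 − 0.694219) = -0.0647336.
Running total after k=1: 196.781.
Correction k=2: B_{4}/4! · (f^{(3)}(30) − f^{(3)}(4)) = −1/720 · (0.000869781 − 0.00448952) = 5.02742e-06.
Running total after k=2: 196.781.
Correction k=3: B_{6}/6! · (f^{(5)}(30) − f^{(5)}(4)) = 1/30240 · (3.58351e-06 − 1.44929e-05) = -3.60759e-10.

S_3 ≈ 196.781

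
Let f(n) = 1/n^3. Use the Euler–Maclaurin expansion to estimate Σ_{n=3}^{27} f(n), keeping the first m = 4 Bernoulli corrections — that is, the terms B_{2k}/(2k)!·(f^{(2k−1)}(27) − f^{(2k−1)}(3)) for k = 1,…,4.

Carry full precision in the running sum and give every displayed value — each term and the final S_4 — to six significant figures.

∫_3^27 1/x^3 dx evaluates to 0.0548697.
Boundary: ½(f(3) + f(27)) = ½(0.0370370 + 5.08053e-05) = 0.0185439.
Running total after boundary: 0.0734136.
k=1: B_{2}/(2)! × [f^{(1)}(27) − f^{(1)}(3)] = 1/12 × (-5.64503e-06 − (-0.0370370)) = 0.00308595.
After k=1: 0.0764996.
k=2: B_{4}/(4)! × [f^{(3)}(27) − f^{(3)}(3)] = −1/720 × (-1.54870e-07 − (-0.0823045)) = -0.000114312.
After k=2: 0.0763852.
k=3: B_{6}/(6)! × [f^{(5)}(27) − f^{(5)}(3)] = 1/30240 × (-8.92258e-09 − (-0.384088)) = 1.27013e-05.
After k=3: 0.0763979.
k=4: B_{8}/(8)! × [f^{(7)}(27) − f^{(7)}(3)] = −1/1209600 × (-8.81242e-10 − (-3.07270)) = -2.54026e-06.

S_4 ≈ 0.0763954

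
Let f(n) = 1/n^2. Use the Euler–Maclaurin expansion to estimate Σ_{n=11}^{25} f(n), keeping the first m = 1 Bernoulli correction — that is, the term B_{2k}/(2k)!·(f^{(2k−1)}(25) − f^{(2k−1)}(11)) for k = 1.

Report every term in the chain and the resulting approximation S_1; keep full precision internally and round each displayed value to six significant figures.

∫_11^25 1/x^2 dx evaluates to 0.0509091.
Endpoint term: (f(11) + f(25))/2 = (0.00826446 + 0.00160000)/2 = 0.00493223.
So far: 0.0558413.
k=1: B_{2}/(2)! × [f^{(1)}(25) − f^{(1)}(11)] = 1/12 × (-0.000128000 − (-0.00150263)) = 0.000114552.

S_1 ≈ 0.0559559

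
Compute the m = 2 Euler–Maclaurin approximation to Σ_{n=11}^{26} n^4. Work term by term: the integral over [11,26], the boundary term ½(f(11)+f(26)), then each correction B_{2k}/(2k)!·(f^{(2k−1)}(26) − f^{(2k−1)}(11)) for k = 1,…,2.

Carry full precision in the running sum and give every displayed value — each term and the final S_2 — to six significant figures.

S_2 ≈ 2.58529e+06

The integral term ∫_11^26 x^4 dx = 2.34406e+06.
½[f(11) + f(26)] = ½[14641.0 + 456976] = 235808.
Running total after boundary: 2.57987e+06.
Order-1 term: 1/12 · (70304.0 − 5324.00) = 5415.00.
After k=1: 2.58529e+06.
Order-2 term: −1/720 · (624.000 − 264.000) = -0.500000.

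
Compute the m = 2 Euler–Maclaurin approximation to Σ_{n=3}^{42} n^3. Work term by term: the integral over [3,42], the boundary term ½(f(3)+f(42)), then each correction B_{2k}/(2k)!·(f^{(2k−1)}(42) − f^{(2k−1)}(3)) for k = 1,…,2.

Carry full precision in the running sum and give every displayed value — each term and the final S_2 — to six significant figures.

S_2 ≈ 815400

∫_3^42 x^3 dx evaluates to 777904.
Boundary: ½(f(3) + f(42)) = ½(27.0000 + 74088.0) = 37057.5.
Integral + boundary = 814961.
Correction k=1: B_{2}/2! · (f^{(1)}(42) − f^{(1)}(3)) = 1/12 · (5292.00 − 27.0000) = 438.750.
After k=1: 815400.
Correction k=2: B_{4}/4! · (f^{(3)}(42) − f^{(3)}(3)) = −1/720 · (6.00000 − 6.00000) = 0.00000.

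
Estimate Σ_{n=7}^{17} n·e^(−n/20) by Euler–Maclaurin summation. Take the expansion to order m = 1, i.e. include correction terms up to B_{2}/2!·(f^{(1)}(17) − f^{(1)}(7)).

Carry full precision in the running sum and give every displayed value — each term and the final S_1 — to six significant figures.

∫_7^17 x·e^(−x/20) dx evaluates to 64.2445.
Endpoint term: (f(7) + f(17))/2 = (4.93282 + 7.26605)/2 = 6.09944.
So far: 70.3440.
Order-1 term: 1/12 · (0.0641122 − 0.458047) = -0.0328279.

S_1 ≈ 70.3111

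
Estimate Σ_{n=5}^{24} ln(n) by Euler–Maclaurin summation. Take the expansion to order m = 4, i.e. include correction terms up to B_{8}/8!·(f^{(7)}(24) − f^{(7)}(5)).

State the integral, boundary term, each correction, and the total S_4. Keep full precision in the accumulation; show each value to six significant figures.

∫_5^24 ln(x) dx evaluates to 49.2261.
Endpoint term: (f(5) + f(24))/2 = (1.60944 + 3.17805)/2 = 2.39375.
Running total after boundary: 51.6198.
Correction k=1: B_{2}/2! · (f^{(1)}(24) − f^{(1)}(5)) = 1/12 · (0.0416667 − 0.200000) = -0.0131944.
Partial sum through k=1: 51.6067.
Correction k=2: B_{4}/4! · (f^{(3)}(24) − f^{(3)}(5)) = −1/720 · (0.000144676 − 0.0160000) = 2.20213e-05.
Partial sum through k=2: 51.6067.
Correction k=3: B_{6}/6! · (f^{(5)}(24) − f^{(5)}(5)) = 1/30240 · (3.01408e-06 − 0.00768000) = -2.53869e-07.
Partial sum through k=3: 51.6067.
Correction k=4: B_{8}/8! · (f^{(7)}(24) − f^{(7)}(5)) = −1/1209600 · (1.56983e-07 − 0.00921600) = 7.61892e-09.

S_4 ≈ 51.6067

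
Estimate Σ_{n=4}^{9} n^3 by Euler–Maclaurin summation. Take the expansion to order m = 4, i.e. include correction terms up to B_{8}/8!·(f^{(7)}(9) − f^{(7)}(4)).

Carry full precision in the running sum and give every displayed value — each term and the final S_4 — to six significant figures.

∫_4^9 x^3 dx evaluates to 1576.25.
Boundary: ½(f(4) + f(9)) = ½(64.0000 + 729.000) = 396.500.
Running total after boundary: 1972.75.
k=1: B_{2}/(2)! × [f^{(1)}(9) − f^{(1)}(4)] = 1/12 × (243.000 − 48.0000) = 16.2500.
After k=1: 1989.00.
k=2: B_{4}/(4)! × [f^{(3)}(9) − f^{(3)}(4)] = −1/720 × (6.00000 − 6.00000) = 0.00000.
After k=2: 1989.00.
k=3: B_{6}/(6)! × [f^{(5)}(9) − f^{(5)}(4)] = 1/30240 × (0.00000 − 0.00000) = 0.00000.
After k=3: 1989.00.
k=4: B_{8}/(8)! × [f^{(7)}(9) − f^{(7)}(4)] = −1/1209600 × (0.00000 − 0.00000) = 0.00000.

S_4 ≈ 1989.00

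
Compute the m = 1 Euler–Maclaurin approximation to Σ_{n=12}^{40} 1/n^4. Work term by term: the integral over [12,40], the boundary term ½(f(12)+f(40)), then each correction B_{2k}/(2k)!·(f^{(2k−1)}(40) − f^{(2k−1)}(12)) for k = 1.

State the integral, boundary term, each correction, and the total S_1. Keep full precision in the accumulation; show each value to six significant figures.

The integral term ∫_12^40 1/x^4 dx = 0.000187693.
Endpoint term: (f(12) + f(40))/2 = (4.82253e-05 + 3.90625e-07)/2 = 2.43080e-05.
So far: 0.000212001.
k=1: B_{2}/(2)! × [f^{(1)}(40) − f^{(1)}(12)] = 1/12 × (-3.90625e-08 − (-1.60751e-05)) = 1.33634e-06.

S_1 ≈ 0.000213337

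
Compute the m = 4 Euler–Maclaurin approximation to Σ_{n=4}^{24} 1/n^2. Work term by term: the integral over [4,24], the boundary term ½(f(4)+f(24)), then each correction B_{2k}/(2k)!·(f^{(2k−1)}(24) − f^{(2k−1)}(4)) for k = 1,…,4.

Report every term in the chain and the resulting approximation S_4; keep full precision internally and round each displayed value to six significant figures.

S_4 ≈ 0.243012

The integral term ∫_4^24 1/x^2 dx = 0.208333.
½[f(4) + f(24)] = ½[0.0625000 + 0.00173611] = 0.0321181.
Integral + boundary = 0.240451.
Order-1 term: 1/12 · (-0.000144676 − (-0.0312500)) = 0.00259211.
Partial sum through k=1: 0.243043.
Order-2 term: −1/720 · (-3.01408e-06 − (-0.0234375)) = -3.25479e-05.
Partial sum through k=2: 0.243011.
Order-3 term: 1/30240 · (-1.56983e-07 − (-0.0439453)) = 1.45321e-06.
Partial sum through k=3: 0.243012.
Order-4 term: −1/1209600 · (-1.52623e-08 − (-0.153809)) = -1.27157e-07.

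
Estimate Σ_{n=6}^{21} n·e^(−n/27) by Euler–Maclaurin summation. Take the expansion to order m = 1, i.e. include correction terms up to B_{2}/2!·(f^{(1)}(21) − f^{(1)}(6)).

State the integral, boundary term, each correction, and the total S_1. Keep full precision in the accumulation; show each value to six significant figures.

S_1 ≈ 125.224

∫_6^21 x·e^(−x/27) dx evaluates to 118.041.
½[f(6) + f(21)] = ½[4.80442 + 9.64794] = 7.22618.
Integral + boundary = 125.267.
Order-1 term: 1/12 · (0.102095 − 0.622796) = -0.0433918.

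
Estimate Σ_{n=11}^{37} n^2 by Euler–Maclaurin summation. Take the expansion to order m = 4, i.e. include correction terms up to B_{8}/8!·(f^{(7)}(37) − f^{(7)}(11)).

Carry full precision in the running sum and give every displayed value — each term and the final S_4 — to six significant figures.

S_4 ≈ 17190.0

∫_11^37 x^2 dx evaluates to 16440.7.
Boundary: ½(f(11) + f(37)) = ½(121.000 + 1369.00) = 745.000.
So far: 17185.7.
Correction k=1: B_{2}/2! · (f^{(1)}(37) − f^{(1)}(11)) = 1/12 · (74.0000 − 22.0000) = 4.33333.
Running total after k=1: 17190.0.
Correction k=2: B_{4}/4! · (f^{(3)}(37) − f^{(3)}(11)) = −1/720 · (0.00000 − 0.00000) = 0.00000.
Running total after k=2: 17190.0.
Correction k=3: B_{6}/6! · (f^{(5)}(37) − f^{(5)}(11)) = 1/30240 · (0.00000 − 0.00000) = 0.00000.
Running total after k=3: 17190.0.
Correction k=4: B_{8}/8! · (f^{(7)}(37) − f^{(7)}(11)) = −1/1209600 · (0.00000 − 0.00000) = 0.00000.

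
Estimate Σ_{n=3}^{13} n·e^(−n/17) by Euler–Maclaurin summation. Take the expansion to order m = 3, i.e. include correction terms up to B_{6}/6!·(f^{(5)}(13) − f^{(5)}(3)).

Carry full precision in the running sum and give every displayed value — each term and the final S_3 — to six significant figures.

The integral term ∫_3^13 x·e^(−x/17) dx = 47.6059.
½[f(3) + f(13)] = ½[2.51467 + 6.05112] = 4.28290.
So far: 51.8887.
k=1: B_{2}/(2)! × [f^{(1)}(13) − f^{(1)}(3)] = 1/12 × (0.109523 − 0.690302) = -0.0483983.
After k=1: 51.8403.
k=2: B_{4}/(4)! × [f^{(3)}(13) − f^{(3)}(3)] = −1/720 × (0.00360022 − 0.00818944) = 6.37392e-06.
After k=2: 51.8404.
k=3: B_{6}/(6)! × [f^{(5)}(13) − f^{(5)}(3)] = 1/30240 × (2.36037e-05 − 4.84093e-05) = -8.20291e-10.

S_3 ≈ 51.8404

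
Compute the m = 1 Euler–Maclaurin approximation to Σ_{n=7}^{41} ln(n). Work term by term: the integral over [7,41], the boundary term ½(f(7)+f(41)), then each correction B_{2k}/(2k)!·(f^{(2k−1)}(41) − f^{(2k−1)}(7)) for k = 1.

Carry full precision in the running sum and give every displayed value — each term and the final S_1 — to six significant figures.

S_1 ≈ 107.455

The integral term ∫_7^41 ln(x) dx = 104.635.
Endpoint term: (f(7) + f(41))/2 = (1.94591 + 3.71357)/2 = 2.82974.
Running total after boundary: 107.465.
Correction k=1: B_{2}/2! · (f^{(1)}(41) − f^{(1)}(7)) = 1/12 · (0.0243902 − 0.142857) = -0.00987224.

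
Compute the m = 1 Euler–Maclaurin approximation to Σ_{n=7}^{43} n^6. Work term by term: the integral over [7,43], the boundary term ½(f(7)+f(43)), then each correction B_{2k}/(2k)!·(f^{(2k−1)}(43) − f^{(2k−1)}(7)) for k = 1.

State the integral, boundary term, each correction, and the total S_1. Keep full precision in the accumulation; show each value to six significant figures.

S_1 ≈ 4.20653e+10

The integral term ∫_7^43 x^6 dx = 3.88311e+10.
Boundary: ½(f(7) + f(43)) = ½(117649 + 6.32136e+09) = 3.16074e+09.
Running total after boundary: 4.19919e+10.
Order-1 term: 1/12 · (8.82051e+08 − 100842) = 7.34958e+07.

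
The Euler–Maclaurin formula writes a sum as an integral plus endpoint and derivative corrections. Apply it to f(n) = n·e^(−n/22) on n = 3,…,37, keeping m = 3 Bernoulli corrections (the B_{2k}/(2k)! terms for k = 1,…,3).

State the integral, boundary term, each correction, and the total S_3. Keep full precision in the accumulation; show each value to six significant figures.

Integral: ∫_3^37 x·e^(−x/22) dx = 238.415.
Boundary: ½(f(3) + f(37)) = ½(2.61758 + 6.88331) = 4.75044.
Integral + boundary = 243.165.
k=1: B_{2}/(2)! × [f^{(1)}(37) − f^{(1)}(3)] = 1/12 × (-0.126842 − 0.753545) = -0.0733656.
Partial sum through k=1: 243.092.
k=2: B_{4}/(4)! × [f^{(3)}(37) − f^{(3)}(3)] = −1/720 × (0.000506670 − 0.00516239) = 6.46627e-06.
Partial sum through k=2: 243.092.
k=3: B_{6}/(6)! × [f^{(5)}(37) − f^{(5)}(3)] = 1/30240 × (2.63515e-06 − 1.81154e-05) = -5.11914e-10.

S_3 ≈ 243.092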